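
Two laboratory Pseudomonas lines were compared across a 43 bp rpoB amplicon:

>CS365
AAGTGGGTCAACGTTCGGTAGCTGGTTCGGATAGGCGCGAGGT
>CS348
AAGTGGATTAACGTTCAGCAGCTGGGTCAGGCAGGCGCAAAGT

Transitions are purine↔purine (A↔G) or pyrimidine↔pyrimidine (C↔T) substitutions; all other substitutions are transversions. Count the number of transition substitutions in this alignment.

9

The sequences differ at positions 7 (G/A, transition), 9 (C/T, transition), 17 (G/A, transition), 19 (T/C, transition), 26 (T/G, transversion), 29 (G/A, transition), 31 (A/G, transition), 32 (T/C, transition), 39 (G/A, transition), 41 (G/A, transition).
Of the 10 differences, 9 transitions and 1 transversion, so the answer is 9.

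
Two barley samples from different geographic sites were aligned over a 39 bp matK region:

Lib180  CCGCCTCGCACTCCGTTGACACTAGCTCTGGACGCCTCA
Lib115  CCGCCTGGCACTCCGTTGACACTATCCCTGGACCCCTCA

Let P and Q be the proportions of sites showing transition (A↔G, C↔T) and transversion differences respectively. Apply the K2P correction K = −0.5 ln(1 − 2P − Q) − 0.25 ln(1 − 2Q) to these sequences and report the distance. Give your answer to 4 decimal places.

The sequences differ at positions 7 (C/G, transversion), 25 (G/T, transversion), 27 (T/C, transition), 34 (G/C, transversion).
Of the 4 differences, 1 transition and 3 transversions over 39 sites: P = 1/39 = 0.025641, Q = 3/39 = 0.076923.
d = −0.5·ln(0.871795) − 0.25·ln(0.846154) = −0.5·(-0.137201) − 0.25·(-0.167054) = 0.1104.

0.1104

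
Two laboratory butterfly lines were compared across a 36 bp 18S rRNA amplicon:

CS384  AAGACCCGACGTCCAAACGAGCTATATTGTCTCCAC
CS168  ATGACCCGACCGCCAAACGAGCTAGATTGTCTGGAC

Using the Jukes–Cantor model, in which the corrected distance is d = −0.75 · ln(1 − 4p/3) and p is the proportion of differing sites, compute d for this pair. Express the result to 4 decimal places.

Differing sites — 2:A/T; 11:G/C; 12:T/G; 25:T/G; 33:C/G; 34:C/G.
p = 6/36 = 0.166667.
d = −0.75 · ln(1 − (4/3)·0.166667) = −0.75 · ln(0.777777) = −0.75 · (-0.251315) = 0.1885.

0.1885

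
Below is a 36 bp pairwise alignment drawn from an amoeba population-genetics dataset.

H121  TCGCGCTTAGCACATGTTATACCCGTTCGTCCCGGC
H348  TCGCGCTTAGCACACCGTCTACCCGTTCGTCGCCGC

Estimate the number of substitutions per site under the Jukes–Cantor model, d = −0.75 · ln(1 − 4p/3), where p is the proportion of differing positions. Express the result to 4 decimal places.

Mismatches occur at site 15 (T/C), site 16 (G/C), site 17 (T/G), site 19 (A/C), site 32 (C/G), site 34 (G/C).
p = 6/36 = 0.166667.
d = −0.75 · ln(1 − (4/3)·0.166667) = −0.75 · ln(0.777777) = −0.75 · (-0.251315) = 0.1885.

0.1885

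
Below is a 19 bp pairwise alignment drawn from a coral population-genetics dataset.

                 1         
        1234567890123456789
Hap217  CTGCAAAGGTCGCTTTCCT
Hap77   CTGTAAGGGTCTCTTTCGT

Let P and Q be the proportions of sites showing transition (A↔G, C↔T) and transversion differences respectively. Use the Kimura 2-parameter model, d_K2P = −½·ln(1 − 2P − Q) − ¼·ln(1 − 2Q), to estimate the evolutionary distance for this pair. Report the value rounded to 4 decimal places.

Mismatches occur at site 4 (C/T, transition), site 7 (A/G, transition), site 12 (G/T, transversion), site 18 (C/G, transversion).
Of the 4 differences, 2 transitions and 2 transversions over 19 sites: P = 2/19 = 0.105263, Q = 2/19 = 0.105263.
d = −0.5·ln(0.684211) − 0.25·ln(0.789474) = −0.5·(-0.379489) − 0.25·(-0.236388) = 0.2488.

0.2488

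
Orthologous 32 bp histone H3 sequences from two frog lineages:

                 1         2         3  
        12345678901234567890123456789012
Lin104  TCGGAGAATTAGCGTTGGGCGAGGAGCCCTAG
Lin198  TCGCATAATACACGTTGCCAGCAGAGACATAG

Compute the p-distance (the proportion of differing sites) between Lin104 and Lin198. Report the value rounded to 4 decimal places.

0.3750

The sequences differ at positions 4 (G/C), 6 (G/T), 10 (T/A), 11 (A/C), 12 (G/A), 18 (G/C), 19 (G/C), 20 (C/A), 22 (A/C), 23 (G/A), 27 (C/A), 29 (C/A).
There are 12 differences over 32 sites, so p = 12/32 = 0.3750.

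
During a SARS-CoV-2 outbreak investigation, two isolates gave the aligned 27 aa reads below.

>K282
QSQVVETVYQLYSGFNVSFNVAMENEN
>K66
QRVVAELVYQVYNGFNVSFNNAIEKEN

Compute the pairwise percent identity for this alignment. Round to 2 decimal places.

66.67%

Differing sites — 2:S/R; 3:Q/V; 5:V/A; 7:T/L; 11:L/V; 13:S/N; 21:V/N; 23:M/I; 25:N/K.
18 of the 27 sites match, so the percent identity is 18/27 × 100 = 66.67%.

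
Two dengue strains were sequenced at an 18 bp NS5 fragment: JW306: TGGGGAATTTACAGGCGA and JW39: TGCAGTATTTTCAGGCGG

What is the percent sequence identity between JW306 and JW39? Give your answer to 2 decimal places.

72.22%

The sequences differ at positions 3 (G/C), 4 (G/A), 6 (A/T), 11 (A/T), 18 (A/G).
13 of the 18 sites match, so the percent identity is 13/18 × 100 = 72.22%.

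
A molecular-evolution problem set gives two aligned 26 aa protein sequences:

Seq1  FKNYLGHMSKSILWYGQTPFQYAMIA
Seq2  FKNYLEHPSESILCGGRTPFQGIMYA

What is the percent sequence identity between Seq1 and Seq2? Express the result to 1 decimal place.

65.4%

Differing sites — 6:G/E; 8:M/P; 10:K/E; 14:W/C; 15:Y/G; 17:Q/R; 22:Y/G; 23:A/I; 25:I/Y.
17 of the 26 sites match, so the percent identity is 17/26 × 100 = 65.4%.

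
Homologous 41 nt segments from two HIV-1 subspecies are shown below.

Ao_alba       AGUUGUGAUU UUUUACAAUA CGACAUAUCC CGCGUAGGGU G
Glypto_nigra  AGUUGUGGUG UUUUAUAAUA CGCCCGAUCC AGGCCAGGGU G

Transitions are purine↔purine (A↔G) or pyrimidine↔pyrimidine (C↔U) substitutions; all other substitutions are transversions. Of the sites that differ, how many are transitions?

3

Mismatches occur at site 8 (A↔G, transition), site 10 (U↔G, transversion), site 16 (C↔U, transition), site 23 (A↔C, transversion), site 25 (A↔C, transversion), site 26 (U↔G, transversion), site 31 (C↔A, transversion), site 33 (C↔G, transversion), site 34 (G↔C, transversion), site 35 (U↔C, transition).
Of the 10 differences, 3 transitions and 7 transversions, so the answer is 3.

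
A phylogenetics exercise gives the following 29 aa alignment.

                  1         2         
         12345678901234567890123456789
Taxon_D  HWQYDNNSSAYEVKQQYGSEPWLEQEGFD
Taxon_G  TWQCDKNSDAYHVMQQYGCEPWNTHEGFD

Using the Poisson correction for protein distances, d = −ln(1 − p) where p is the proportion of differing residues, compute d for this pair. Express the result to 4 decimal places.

The sequences differ at positions 1 (H/T), 4 (Y/C), 6 (N/K), 9 (S/D), 12 (E/H), 14 (K/M), 19 (S/C), 23 (L/N), 24 (E/T), 25 (Q/H).
p = 10/29 = 0.344828.
d = −ln(1 − 0.344828) = −ln(0.655172) = 0.4229.

0.4229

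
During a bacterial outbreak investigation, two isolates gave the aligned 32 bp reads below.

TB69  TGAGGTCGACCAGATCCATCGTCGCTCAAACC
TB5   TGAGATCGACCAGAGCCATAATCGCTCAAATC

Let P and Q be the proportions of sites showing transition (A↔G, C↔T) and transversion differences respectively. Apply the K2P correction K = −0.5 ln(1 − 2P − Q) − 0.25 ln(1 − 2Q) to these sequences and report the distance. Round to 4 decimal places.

The sequences differ at positions 5 (G/A, transition), 15 (T/G, transversion), 20 (C/A, transversion), 21 (G/A, transition), 31 (C/T, transition).
Of the 5 differences, 3 transitions and 2 transversions over 32 sites: P = 3/32 = 0.093750, Q = 2/32 = 0.062500.
d = −0.5·ln(0.750000) − 0.25·ln(0.875000) = −0.5·(-0.287682) − 0.25·(-0.133531) = 0.1772.

0.1772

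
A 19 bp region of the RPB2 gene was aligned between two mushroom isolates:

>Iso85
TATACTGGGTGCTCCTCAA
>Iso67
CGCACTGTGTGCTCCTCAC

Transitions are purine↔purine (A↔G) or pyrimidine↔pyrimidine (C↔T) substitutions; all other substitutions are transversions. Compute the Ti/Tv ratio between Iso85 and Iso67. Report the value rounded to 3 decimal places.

Differing sites — 1:T/C (Ti); 2:A/G (Ti); 3:T/C (Ti); 8:G/T (Tv); 19:A/C (Tv).
Of the 5 differences, 3 transitions and 2 transversions, so Ti/Tv = 3/2 = 1.500.

1.500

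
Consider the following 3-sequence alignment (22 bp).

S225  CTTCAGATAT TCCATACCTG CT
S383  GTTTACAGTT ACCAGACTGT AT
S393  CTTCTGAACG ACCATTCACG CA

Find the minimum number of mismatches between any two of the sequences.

9

Pairwise Hamming distances:
  S225 vs S383: 11
  S225 vs S393: 9
  S383 vs S393: 14
The smallest is 9, between S225 and S393.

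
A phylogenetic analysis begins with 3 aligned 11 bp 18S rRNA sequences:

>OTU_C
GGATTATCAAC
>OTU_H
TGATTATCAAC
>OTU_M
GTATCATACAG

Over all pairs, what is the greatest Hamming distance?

6

Pairwise Hamming distances:
  OTU_C vs OTU_H: 1
  OTU_C vs OTU_M: 5
  OTU_H vs OTU_M: 6
The largest is 6, between OTU_H and OTU_M.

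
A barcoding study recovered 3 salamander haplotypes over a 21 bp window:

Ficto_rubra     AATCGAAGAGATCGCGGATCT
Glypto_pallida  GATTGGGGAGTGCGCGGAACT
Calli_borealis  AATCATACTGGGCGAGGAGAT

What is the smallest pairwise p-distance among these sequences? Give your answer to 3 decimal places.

0.333

Pairwise Hamming distances:
  Ficto_rubra vs Glypto_pallida: 7
  Ficto_rubra vs Calli_borealis: 9
  Glypto_pallida vs Calli_borealis: 11
The smallest is 7 mismatches, between Ficto_rubra and Glypto_pallida; p = 7/21 = 0.333.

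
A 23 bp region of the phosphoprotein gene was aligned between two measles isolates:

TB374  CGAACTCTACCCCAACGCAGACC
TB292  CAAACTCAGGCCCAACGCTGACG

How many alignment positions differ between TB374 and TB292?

Differing sites — 2:G/A; 8:T/A; 9:A/G; 10:C/G; 19:A/T; 23:C/G.
That gives 6 mismatches out of 23 aligned sites, so the Hamming distance is 6.

6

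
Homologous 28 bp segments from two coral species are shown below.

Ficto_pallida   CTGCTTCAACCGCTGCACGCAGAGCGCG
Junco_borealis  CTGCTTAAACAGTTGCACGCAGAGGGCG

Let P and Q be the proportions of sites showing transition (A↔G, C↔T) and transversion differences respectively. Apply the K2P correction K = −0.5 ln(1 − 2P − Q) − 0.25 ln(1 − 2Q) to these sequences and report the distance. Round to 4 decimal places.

The sequences differ at positions 7 (C/A, transversion), 11 (C/A, transversion), 13 (C/T, transition), 25 (C/G, transversion).
Of the 4 differences, 1 transition and 3 transversions over 28 sites: P = 1/28 = 0.035714, Q = 3/28 = 0.107143.
d = −0.5·ln(0.821429) − 0.25·ln(0.785714) = −0.5·(-0.196710) − 0.25·(-0.241162) = 0.1586.

0.1586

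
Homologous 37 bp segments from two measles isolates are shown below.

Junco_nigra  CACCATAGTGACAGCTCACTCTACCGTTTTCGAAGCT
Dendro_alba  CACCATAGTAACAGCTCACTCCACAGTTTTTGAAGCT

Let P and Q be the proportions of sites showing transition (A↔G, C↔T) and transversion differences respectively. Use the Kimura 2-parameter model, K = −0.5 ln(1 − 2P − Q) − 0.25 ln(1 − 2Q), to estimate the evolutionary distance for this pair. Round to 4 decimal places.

The sequences differ at positions 10 (G/A, transition), 22 (T/C, transition), 25 (C/A, transversion), 31 (C/T, transition).
Of the 4 differences, 3 transitions and 1 transversion over 37 sites: P = 3/37 = 0.081081, Q = 1/37 = 0.027027.
d = −0.5·ln(0.810811) − 0.25·ln(0.945946) = −0.5·(-0.209720) − 0.25·(-0.055570) = 0.1188.

0.1188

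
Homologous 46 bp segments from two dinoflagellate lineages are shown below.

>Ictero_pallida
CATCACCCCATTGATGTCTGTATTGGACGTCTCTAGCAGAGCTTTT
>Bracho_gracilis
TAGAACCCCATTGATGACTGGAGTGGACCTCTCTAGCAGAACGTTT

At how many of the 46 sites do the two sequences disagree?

9

Differing sites — 1:C/T; 3:T/G; 4:C/A; 17:T/A; 21:T/G; 23:T/G; 29:G/C; 41:G/A; 43:T/G.
That gives 9 mismatches out of 46 aligned sites, so the Hamming distance is 9.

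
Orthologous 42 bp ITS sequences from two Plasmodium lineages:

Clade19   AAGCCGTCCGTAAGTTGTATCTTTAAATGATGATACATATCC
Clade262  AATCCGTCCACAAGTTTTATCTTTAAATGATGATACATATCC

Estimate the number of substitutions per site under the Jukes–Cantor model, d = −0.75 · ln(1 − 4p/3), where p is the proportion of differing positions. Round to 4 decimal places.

The sequences differ at positions 3 (G/T), 10 (G/A), 11 (T/C), 17 (G/T).
p = 4/42 = 0.095238.
d = −0.75 · ln(1 − (4/3)·0.095238) = −0.75 · ln(0.873016) = −0.75 · (-0.135801) = 0.1019.

0.1019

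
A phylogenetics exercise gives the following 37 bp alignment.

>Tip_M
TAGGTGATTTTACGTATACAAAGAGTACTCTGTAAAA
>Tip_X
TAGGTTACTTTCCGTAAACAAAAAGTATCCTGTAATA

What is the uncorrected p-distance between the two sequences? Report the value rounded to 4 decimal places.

Differing sites — 6:G/T; 8:T/C; 12:A/C; 17:T/A; 23:G/A; 28:C/T; 29:T/C; 36:A/T.
There are 8 differences over 37 sites, so p = 8/37 = 0.2162.

0.2162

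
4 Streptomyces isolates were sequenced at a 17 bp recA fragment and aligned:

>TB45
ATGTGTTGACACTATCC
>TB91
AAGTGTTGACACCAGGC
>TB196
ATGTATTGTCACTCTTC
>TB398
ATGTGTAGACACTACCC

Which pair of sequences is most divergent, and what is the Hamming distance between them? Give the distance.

7

Pairwise Hamming distances:
  TB45 vs TB91: 4
  TB45 vs TB196: 4
  TB45 vs TB398: 2
  TB91 vs TB196: 7
  TB91 vs TB398: 5
  TB196 vs TB398: 6
The largest is 7, between TB91 and TB196.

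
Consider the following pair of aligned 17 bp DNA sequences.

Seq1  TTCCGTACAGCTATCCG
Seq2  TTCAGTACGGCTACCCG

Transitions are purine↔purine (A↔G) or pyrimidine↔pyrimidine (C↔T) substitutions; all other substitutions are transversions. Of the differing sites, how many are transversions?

1

The sequences differ at positions 4 (C/A, transversion), 9 (A/G, transition), 14 (T/C, transition).
Of the 3 differences, 2 transitions and 1 transversion, so the answer is 1.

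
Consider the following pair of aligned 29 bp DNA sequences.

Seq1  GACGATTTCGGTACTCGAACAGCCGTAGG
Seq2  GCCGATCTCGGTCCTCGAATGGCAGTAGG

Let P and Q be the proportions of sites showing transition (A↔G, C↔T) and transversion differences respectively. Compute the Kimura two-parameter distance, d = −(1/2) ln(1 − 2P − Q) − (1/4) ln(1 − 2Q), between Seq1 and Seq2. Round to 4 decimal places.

The sequences differ at positions 2 (A/C, transversion), 7 (T/C, transition), 13 (A/C, transversion), 20 (C/T, transition), 21 (A/G, transition), 24 (C/A, transversion).
Of the 6 differences, 3 transitions and 3 transversions over 29 sites: P = 3/29 = 0.103448, Q = 3/29 = 0.103448.
d = −0.5·ln(0.689656) − 0.25·ln(0.793104) = −0.5·(-0.371562) − 0.25·(-0.231801) = 0.2437.

0.2437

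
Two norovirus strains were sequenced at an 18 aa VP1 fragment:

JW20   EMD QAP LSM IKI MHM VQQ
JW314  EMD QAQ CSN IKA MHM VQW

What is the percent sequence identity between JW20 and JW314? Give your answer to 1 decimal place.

72.2%

Differing sites — 6:P/Q; 7:L/C; 9:M/N; 12:I/A; 18:Q/W.
13 of the 18 sites match, so the percent identity is 13/18 × 100 = 72.2%.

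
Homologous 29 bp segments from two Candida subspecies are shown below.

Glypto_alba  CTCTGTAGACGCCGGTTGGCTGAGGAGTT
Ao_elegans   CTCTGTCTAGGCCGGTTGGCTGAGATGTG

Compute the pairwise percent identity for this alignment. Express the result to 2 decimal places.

Mismatches occur at site 7 (A→C), site 8 (G→T), site 10 (C→G), site 25 (G→A), site 26 (A→T), site 29 (T→G).
23 of the 29 sites match, so the percent identity is 23/29 × 100 = 79.31%.

79.31%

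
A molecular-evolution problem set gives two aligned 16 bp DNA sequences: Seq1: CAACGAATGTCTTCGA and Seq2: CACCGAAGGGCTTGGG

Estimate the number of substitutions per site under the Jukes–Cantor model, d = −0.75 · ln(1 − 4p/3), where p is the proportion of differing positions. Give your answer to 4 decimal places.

Differing sites — 3:A/C; 8:T/G; 10:T/G; 14:C/G; 16:A/G.
p = 5/16 = 0.312500.
d = −0.75 · ln(1 − (4/3)·0.312500) = −0.75 · ln(0.583333) = −0.75 · (-0.538997) = 0.4042.

0.4042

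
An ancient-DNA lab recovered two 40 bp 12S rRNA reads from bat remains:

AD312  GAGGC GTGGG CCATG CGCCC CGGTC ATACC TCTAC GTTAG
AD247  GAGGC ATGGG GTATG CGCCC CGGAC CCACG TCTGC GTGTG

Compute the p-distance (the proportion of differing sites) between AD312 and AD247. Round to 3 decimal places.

The sequences differ at positions 6 (G/A), 11 (C/G), 12 (C/T), 24 (T/A), 26 (A/C), 27 (T/C), 30 (C/G), 34 (A/G), 38 (T/G), 39 (A/T).
There are 10 differences over 40 sites, so p = 10/40 = 0.250.

0.250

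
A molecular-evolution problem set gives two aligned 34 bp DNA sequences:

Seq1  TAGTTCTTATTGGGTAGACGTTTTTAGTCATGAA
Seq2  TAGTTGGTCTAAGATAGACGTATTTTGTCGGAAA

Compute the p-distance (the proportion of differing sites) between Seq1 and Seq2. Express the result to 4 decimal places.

0.3235

Differing sites — 6:C/G; 7:T/G; 9:A/C; 11:T/A; 12:G/A; 14:G/A; 22:T/A; 26:A/T; 30:A/G; 31:T/G; 32:G/A.
There are 11 differences over 34 sites, so p = 11/34 = 0.3235.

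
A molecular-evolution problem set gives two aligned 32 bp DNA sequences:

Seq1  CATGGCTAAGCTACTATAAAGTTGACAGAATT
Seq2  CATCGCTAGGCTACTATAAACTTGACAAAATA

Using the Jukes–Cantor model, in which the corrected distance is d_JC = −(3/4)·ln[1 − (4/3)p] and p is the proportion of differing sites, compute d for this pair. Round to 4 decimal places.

0.1752

The sequences differ at positions 4 (G/C), 9 (A/G), 21 (G/C), 28 (G/A), 32 (T/A).
p = 5/32 = 0.156250.
d = −0.75 · ln(1 − (4/3)·0.156250) = −0.75 · ln(0.791667) = −0.75 · (-0.233614) = 0.1752.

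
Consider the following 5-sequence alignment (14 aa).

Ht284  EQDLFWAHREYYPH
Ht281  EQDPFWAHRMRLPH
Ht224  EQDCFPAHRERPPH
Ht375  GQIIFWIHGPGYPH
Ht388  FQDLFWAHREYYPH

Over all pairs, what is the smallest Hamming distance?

1

Pairwise Hamming distances:
  Ht284 vs Ht281: 4
  Ht284 vs Ht224: 4
  Ht284 vs Ht375: 7
  Ht284 vs Ht388: 1
  Ht281 vs Ht224: 4
  Ht281 vs Ht375: 8
  Ht281 vs Ht388: 5
  Ht224 vs Ht375: 9
  Ht224 vs Ht388: 5
  Ht375 vs Ht388: 7
The smallest is 1, between Ht284 and Ht388.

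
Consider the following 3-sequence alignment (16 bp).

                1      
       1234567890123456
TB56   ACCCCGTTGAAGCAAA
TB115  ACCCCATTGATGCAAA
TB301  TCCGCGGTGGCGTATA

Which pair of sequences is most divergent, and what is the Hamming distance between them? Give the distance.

Pairwise Hamming distances:
  TB56 vs TB115: 2
  TB56 vs TB301: 7
  TB115 vs TB301: 8
The largest is 8, between TB115 and TB301.

8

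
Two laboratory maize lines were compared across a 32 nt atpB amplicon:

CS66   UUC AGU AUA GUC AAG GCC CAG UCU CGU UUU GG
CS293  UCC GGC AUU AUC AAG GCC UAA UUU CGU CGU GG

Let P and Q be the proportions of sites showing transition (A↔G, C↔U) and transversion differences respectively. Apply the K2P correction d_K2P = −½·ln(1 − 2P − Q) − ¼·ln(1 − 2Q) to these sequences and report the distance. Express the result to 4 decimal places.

0.4467

Mismatches occur at site 2 (U→C, transition), site 4 (A→G, transition), site 6 (U→C, transition), site 9 (A→U, transversion), site 10 (G→A, transition), site 19 (C→U, transition), site 21 (G→A, transition), site 23 (C→U, transition), site 28 (U→C, transition), site 29 (U→G, transversion).
Of the 10 differences, 8 transitions and 2 transversions over 32 sites: P = 8/32 = 0.250000, Q = 2/32 = 0.062500.
d = −0.5·ln(0.437500) − 0.25·ln(0.875000) = −0.5·(-0.826679) − 0.25·(-0.133531) = 0.4467.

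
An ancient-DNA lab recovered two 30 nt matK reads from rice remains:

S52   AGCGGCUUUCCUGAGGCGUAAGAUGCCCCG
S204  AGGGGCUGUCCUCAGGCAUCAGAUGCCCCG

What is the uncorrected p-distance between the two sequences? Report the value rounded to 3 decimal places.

0.167

Differing sites — 3:C/G; 8:U/G; 13:G/C; 18:G/A; 20:A/C.
There are 5 differences over 30 sites, so p = 5/30 = 0.167.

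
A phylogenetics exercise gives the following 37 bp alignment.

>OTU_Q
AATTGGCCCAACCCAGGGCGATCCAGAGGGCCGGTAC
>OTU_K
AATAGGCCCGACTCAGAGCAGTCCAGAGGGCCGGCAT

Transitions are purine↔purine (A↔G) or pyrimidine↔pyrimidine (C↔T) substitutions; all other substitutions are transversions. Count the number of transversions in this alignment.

1

The sequences differ at positions 4 (T/A, transversion), 10 (A/G, transition), 13 (C/T, transition), 17 (G/A, transition), 20 (G/A, transition), 21 (A/G, transition), 35 (T/C, transition), 37 (C/T, transition).
Of the 8 differences, 7 transitions and 1 transversion, so the answer is 1.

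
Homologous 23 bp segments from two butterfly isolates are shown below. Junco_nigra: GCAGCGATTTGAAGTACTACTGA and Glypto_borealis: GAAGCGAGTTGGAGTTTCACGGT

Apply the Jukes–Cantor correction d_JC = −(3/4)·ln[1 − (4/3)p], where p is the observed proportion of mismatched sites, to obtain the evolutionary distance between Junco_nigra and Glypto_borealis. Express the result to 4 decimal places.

0.4674

Mismatches occur at site 2 (C→A), site 8 (T→G), site 12 (A→G), site 16 (A→T), site 17 (C→T), site 18 (T→C), site 21 (T→G), site 23 (A→T).
p = 8/23 = 0.347826.
d = −0.75 · ln(1 − (4/3)·0.347826) = −0.75 · ln(0.536232) = −0.75 · (-0.623188) = 0.4674.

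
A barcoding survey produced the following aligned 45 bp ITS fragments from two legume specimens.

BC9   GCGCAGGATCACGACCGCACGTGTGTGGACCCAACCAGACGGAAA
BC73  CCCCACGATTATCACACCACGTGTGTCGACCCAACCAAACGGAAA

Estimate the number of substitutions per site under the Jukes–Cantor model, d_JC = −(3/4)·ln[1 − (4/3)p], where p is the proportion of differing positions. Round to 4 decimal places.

0.2635

Differing sites — 1:G/C; 3:G/C; 6:G/C; 10:C/T; 12:C/T; 13:G/C; 16:C/A; 17:G/C; 27:G/C; 38:G/A.
p = 10/45 = 0.222222.
d = −0.75 · ln(1 − (4/3)·0.222222) = −0.75 · ln(0.703704) = −0.75 · (-0.351397) = 0.2635.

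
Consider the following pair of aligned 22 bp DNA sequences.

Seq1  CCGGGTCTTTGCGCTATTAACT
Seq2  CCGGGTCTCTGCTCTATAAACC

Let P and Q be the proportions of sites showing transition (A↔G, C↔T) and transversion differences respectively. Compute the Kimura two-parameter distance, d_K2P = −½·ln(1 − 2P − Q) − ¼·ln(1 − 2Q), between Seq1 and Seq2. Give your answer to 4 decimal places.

0.2094

Differing sites — 9:T/C (Ti); 13:G/T (Tv); 18:T/A (Tv); 22:T/C (Ti).
Of the 4 differences, 2 transitions and 2 transversions over 22 sites: P = 2/22 = 0.090909, Q = 2/22 = 0.090909.
d = −0.5·ln(0.727273) − 0.25·ln(0.818182) = −0.5·(-0.318453) − 0.25·(-0.200670) = 0.2094.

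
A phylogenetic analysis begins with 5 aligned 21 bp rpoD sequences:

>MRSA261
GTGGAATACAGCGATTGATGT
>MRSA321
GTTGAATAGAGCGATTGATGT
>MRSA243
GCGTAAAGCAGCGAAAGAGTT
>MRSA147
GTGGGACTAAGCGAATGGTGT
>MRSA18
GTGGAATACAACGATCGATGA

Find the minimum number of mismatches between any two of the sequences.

Pairwise Hamming distances:
  MRSA261 vs MRSA321: 2
  MRSA261 vs MRSA243: 8
  MRSA261 vs MRSA147: 6
  MRSA261 vs MRSA18: 3
  MRSA321 vs MRSA243: 10
  MRSA321 vs MRSA147: 7
  MRSA321 vs MRSA18: 5
  MRSA243 vs MRSA147: 10
  MRSA243 vs MRSA18: 10
  MRSA147 vs MRSA18: 9
The smallest is 2, between MRSA261 and MRSA321.

2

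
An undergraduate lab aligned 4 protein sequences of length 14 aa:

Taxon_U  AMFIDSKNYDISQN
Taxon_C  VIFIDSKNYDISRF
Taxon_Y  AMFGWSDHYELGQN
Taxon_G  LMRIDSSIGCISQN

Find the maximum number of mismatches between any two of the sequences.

Pairwise Hamming distances:
  Taxon_U vs Taxon_C: 4
  Taxon_U vs Taxon_Y: 7
  Taxon_U vs Taxon_G: 6
  Taxon_C vs Taxon_Y: 11
  Taxon_C vs Taxon_G: 9
  Taxon_Y vs Taxon_G: 10
The largest is 11, between Taxon_C and Taxon_Y.

11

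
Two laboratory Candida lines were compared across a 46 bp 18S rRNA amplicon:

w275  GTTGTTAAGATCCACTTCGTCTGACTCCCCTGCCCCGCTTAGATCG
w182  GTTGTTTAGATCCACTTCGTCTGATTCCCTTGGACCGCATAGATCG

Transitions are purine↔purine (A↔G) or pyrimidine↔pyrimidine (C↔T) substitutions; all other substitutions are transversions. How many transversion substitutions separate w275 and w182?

4

Mismatches occur at site 7 (A/T, transversion), site 25 (C/T, transition), site 30 (C/T, transition), site 33 (C/G, transversion), site 34 (C/A, transversion), site 39 (T/A, transversion).
Of the 6 differences, 2 transitions and 4 transversions, so the answer is 4.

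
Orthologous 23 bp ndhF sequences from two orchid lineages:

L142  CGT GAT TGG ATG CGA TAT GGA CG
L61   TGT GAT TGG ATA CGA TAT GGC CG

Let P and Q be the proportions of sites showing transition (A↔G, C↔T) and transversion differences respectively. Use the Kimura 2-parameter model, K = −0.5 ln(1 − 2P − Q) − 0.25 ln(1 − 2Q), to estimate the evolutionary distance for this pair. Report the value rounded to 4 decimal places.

Mismatches occur at site 1 (C↔T, transition), site 12 (G↔A, transition), site 21 (A↔C, transversion).
Of the 3 differences, 2 transitions and 1 transversion over 23 sites: P = 2/23 = 0.086957, Q = 1/23 = 0.043478.
d = −0.5·ln(0.782608) − 0.25·ln(0.913044) = −0.5·(-0.245123) − 0.25·(-0.090971) = 0.1453.

0.1453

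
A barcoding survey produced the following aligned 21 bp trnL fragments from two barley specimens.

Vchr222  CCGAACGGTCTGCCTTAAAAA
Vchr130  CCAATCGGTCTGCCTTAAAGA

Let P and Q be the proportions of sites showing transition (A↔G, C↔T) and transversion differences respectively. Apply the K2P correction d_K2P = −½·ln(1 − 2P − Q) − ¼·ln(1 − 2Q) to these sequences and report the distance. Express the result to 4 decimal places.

0.1610

Differing sites — 3:G/A (Ti); 5:A/T (Tv); 20:A/G (Ti).
Of the 3 differences, 2 transitions and 1 transversion over 21 sites: P = 2/21 = 0.095238, Q = 1/21 = 0.047619.
d = −0.5·ln(0.761905) − 0.25·ln(0.904762) = −0.5·(-0.271933) − 0.25·(-0.100083) = 0.1610.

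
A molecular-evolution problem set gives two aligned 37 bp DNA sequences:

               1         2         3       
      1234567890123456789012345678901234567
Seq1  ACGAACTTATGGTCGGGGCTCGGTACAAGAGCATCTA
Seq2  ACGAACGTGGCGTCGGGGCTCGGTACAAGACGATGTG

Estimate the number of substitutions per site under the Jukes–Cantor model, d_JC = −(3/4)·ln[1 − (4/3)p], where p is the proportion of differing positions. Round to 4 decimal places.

The sequences differ at positions 7 (T/G), 9 (A/G), 10 (T/G), 11 (G/C), 31 (G/C), 32 (C/G), 35 (C/G), 37 (A/G).
p = 8/37 = 0.216216.
d = −0.75 · ln(1 − (4/3)·0.216216) = −0.75 · ln(0.711712) = −0.75 · (-0.340082) = 0.2551.

0.2551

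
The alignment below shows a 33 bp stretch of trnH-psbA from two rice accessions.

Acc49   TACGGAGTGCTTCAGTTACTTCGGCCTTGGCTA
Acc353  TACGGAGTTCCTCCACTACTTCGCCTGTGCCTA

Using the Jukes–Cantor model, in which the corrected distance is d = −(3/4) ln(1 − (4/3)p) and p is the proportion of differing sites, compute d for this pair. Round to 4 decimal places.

0.3390

Mismatches occur at site 9 (G→T), site 11 (T→C), site 14 (A→C), site 15 (G→A), site 16 (T→C), site 24 (G→C), site 26 (C→T), site 27 (T→G), site 30 (G→C).
p = 9/33 = 0.272727.
d = −0.75 · ln(1 − (4/3)·0.272727) = −0.75 · ln(0.636364) = −0.75 · (-0.451985) = 0.3390.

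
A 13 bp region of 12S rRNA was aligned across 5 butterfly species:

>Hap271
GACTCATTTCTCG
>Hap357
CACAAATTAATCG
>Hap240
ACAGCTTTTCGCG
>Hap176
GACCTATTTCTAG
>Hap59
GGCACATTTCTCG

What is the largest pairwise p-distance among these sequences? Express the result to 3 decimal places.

0.692

Pairwise Hamming distances:
  Hap271 vs Hap357: 5
  Hap271 vs Hap240: 6
  Hap271 vs Hap176: 3
  Hap271 vs Hap59: 2
  Hap357 vs Hap240: 9
  Hap357 vs Hap176: 6
  Hap357 vs Hap59: 5
  Hap240 vs Hap176: 8
  Hap240 vs Hap59: 6
  Hap176 vs Hap59: 4
The largest is 9 mismatches, between Hap357 and Hap240; p = 9/13 = 0.692.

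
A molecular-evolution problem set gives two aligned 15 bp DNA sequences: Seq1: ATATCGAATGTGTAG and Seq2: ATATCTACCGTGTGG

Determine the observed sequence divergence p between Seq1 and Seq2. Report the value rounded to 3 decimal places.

0.267

Differing sites — 6:G/T; 8:A/C; 9:T/C; 14:A/G.
There are 4 differences over 15 sites, so p = 4/15 = 0.267.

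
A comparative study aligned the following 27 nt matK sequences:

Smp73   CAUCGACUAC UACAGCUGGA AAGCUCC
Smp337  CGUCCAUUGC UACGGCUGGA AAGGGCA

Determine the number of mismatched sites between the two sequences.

8

Differing sites — 2:A/G; 5:G/C; 7:C/U; 9:A/G; 14:A/G; 24:C/G; 25:U/G; 27:C/A.
That gives 8 mismatches out of 27 aligned sites, so the Hamming distance is 8.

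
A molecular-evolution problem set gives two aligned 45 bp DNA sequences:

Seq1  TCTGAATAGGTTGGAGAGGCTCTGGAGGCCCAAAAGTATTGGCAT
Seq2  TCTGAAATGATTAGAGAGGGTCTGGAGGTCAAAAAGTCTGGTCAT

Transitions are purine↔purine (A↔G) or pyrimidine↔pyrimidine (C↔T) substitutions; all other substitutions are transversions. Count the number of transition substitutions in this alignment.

3

Differing sites — 7:T/A (Tv); 8:A/T (Tv); 10:G/A (Ti); 13:G/A (Ti); 20:C/G (Tv); 29:C/T (Ti); 31:C/A (Tv); 38:A/C (Tv); 40:T/G (Tv); 42:G/T (Tv).
Of the 10 differences, 3 transitions and 7 transversions, so the answer is 3.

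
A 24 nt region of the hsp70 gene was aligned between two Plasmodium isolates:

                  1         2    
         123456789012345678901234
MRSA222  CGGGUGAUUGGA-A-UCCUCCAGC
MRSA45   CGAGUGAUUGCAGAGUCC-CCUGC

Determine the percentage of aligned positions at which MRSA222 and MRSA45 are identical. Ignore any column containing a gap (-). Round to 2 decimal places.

85.71%

Excluding the 3 gap columns leaves 21 comparable sites.
The sequences differ at positions 3 (G/A), 11 (G/C), 22 (A/U).
18 of the 21 comparable sites match, so the percent identity is 18/21 × 100 = 85.71%.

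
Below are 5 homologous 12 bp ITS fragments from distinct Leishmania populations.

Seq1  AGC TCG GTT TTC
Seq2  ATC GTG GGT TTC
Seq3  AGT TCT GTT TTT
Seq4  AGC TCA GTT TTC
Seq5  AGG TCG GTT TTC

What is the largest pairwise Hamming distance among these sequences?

Pairwise Hamming distances:
  Seq1 vs Seq2: 4
  Seq1 vs Seq3: 3
  Seq1 vs Seq4: 1
  Seq1 vs Seq5: 1
  Seq2 vs Seq3: 7
  Seq2 vs Seq4: 5
  Seq2 vs Seq5: 5
  Seq3 vs Seq4: 3
  Seq3 vs Seq5: 3
  Seq4 vs Seq5: 2
The largest is 7, between Seq2 and Seq3.

7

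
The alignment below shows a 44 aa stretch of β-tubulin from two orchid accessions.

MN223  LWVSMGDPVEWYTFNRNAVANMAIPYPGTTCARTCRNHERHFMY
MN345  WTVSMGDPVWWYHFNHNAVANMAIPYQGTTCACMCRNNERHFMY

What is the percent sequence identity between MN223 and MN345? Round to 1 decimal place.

79.5%

Mismatches occur at site 1 (L↔W), site 2 (W↔T), site 10 (E↔W), site 13 (T↔H), site 16 (R↔H), site 27 (P↔Q), site 33 (R↔C), site 34 (T↔M), site 38 (H↔N).
35 of the 44 sites match, so the percent identity is 35/44 × 100 = 79.5%.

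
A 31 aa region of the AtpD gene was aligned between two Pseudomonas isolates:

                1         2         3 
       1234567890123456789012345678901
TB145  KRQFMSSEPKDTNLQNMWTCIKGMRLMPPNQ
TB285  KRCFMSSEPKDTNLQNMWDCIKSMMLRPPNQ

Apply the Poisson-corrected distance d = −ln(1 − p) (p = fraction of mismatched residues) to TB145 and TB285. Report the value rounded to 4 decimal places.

Mismatches occur at site 3 (Q/C), site 19 (T/D), site 23 (G/S), site 25 (R/M), site 27 (M/R).
p = 5/31 = 0.161290.
d = −ln(1 − 0.161290) = −ln(0.838710) = 0.1759.

0.1759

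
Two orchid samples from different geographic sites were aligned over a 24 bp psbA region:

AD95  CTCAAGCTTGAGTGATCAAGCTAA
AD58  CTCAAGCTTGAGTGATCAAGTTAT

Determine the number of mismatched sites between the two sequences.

2

Differing sites — 21:C/T; 24:A/T.
That gives 2 mismatches out of 24 aligned sites, so the Hamming distance is 2.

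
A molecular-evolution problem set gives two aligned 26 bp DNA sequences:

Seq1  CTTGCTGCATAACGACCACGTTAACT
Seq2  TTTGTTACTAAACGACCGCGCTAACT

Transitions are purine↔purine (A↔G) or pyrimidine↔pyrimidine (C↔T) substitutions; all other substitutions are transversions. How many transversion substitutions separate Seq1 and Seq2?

2

Differing sites — 1:C/T (Ti); 5:C/T (Ti); 7:G/A (Ti); 9:A/T (Tv); 10:T/A (Tv); 18:A/G (Ti); 21:T/C (Ti).
Of the 7 differences, 5 transitions and 2 transversions, so the answer is 2.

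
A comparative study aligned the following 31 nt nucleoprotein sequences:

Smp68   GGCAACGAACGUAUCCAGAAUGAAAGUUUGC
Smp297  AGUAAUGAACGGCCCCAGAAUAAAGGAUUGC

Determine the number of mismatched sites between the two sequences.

The sequences differ at positions 1 (G/A), 3 (C/U), 6 (C/U), 12 (U/G), 13 (A/C), 14 (U/C), 22 (G/A), 25 (A/G), 27 (U/A).
That gives 9 mismatches out of 31 aligned sites, so the Hamming distance is 9.

9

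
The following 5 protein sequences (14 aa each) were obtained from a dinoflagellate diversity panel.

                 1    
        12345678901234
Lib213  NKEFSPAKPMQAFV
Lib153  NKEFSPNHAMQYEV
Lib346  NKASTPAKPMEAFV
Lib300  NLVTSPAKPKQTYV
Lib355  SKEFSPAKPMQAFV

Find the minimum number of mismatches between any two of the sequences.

1

Pairwise Hamming distances:
  Lib213 vs Lib153: 5
  Lib213 vs Lib346: 4
  Lib213 vs Lib300: 6
  Lib213 vs Lib355: 1
  Lib153 vs Lib346: 9
  Lib153 vs Lib300: 9
  Lib153 vs Lib355: 6
  Lib346 vs Lib300: 8
  Lib346 vs Lib355: 5
  Lib300 vs Lib355: 7
The smallest is 1, between Lib213 and Lib355.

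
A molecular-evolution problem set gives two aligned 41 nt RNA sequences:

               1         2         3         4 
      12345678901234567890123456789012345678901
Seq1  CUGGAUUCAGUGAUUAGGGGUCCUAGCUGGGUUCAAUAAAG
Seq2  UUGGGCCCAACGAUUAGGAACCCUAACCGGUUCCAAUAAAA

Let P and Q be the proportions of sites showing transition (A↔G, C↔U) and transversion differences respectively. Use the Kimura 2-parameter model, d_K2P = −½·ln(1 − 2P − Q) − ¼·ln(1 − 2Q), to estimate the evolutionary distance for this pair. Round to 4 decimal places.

Mismatches occur at site 1 (C↔U, transition), site 5 (A↔G, transition), site 6 (U↔C, transition), site 7 (U↔C, transition), site 10 (G↔A, transition), site 11 (U↔C, transition), site 19 (G↔A, transition), site 20 (G↔A, transition), site 21 (U↔C, transition), site 26 (G↔A, transition), site 28 (U↔C, transition), site 31 (G↔U, transversion), site 33 (U↔C, transition), site 41 (G↔A, transition).
Of the 14 differences, 13 transitions and 1 transversion over 41 sites: P = 13/41 = 0.317073, Q = 1/41 = 0.024390.
d = −0.5·ln(0.341464) − 0.25·ln(0.951220) = −0.5·(-1.074513) − 0.25·(-0.050010) = 0.5498.

0.5498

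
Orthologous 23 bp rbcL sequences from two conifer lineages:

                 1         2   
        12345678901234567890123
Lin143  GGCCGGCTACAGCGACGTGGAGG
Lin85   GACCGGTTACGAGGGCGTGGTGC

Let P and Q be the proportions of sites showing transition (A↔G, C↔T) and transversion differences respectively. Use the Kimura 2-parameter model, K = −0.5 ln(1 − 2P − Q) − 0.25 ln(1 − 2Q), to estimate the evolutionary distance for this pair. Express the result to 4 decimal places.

0.4920

The sequences differ at positions 2 (G/A, transition), 7 (C/T, transition), 11 (A/G, transition), 12 (G/A, transition), 13 (C/G, transversion), 15 (A/G, transition), 21 (A/T, transversion), 23 (G/C, transversion).
Of the 8 differences, 5 transitions and 3 transversions over 23 sites: P = 5/23 = 0.217391, Q = 3/23 = 0.130435.
d = −0.5·ln(0.434783) − 0.25·ln(0.739130) = −0.5·(-0.832908) − 0.25·(-0.302281) = 0.4920.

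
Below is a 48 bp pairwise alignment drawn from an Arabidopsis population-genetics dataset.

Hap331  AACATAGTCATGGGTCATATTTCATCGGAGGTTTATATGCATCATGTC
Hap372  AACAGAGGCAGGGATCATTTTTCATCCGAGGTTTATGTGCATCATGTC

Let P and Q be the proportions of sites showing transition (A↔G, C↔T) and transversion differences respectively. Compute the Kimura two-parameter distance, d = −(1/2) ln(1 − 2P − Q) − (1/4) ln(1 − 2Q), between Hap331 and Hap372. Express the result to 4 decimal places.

The sequences differ at positions 5 (T/G, transversion), 8 (T/G, transversion), 11 (T/G, transversion), 14 (G/A, transition), 19 (A/T, transversion), 27 (G/C, transversion), 37 (A/G, transition).
Of the 7 differences, 2 transitions and 5 transversions over 48 sites: P = 2/48 = 0.041667, Q = 5/48 = 0.104167.
d = −0.5·ln(0.812499) − 0.25·ln(0.791666) = −0.5·(-0.207641) − 0.25·(-0.233616) = 0.1622.

0.1622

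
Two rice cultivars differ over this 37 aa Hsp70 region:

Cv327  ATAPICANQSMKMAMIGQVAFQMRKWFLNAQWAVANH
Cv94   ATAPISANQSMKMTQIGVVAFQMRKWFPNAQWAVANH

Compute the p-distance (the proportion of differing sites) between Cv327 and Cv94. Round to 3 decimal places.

0.135

Differing sites — 6:C/S; 14:A/T; 15:M/Q; 18:Q/V; 28:L/P.
There are 5 differences over 37 sites, so p = 5/37 = 0.135.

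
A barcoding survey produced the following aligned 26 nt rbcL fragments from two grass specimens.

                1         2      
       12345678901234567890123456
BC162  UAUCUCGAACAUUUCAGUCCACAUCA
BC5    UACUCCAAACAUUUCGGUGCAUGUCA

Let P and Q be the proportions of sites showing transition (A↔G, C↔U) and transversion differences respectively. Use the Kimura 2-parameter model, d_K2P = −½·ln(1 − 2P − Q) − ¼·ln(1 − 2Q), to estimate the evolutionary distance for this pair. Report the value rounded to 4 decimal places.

The sequences differ at positions 3 (U/C, transition), 4 (C/U, transition), 5 (U/C, transition), 7 (G/A, transition), 16 (A/G, transition), 19 (C/G, transversion), 22 (C/U, transition), 23 (A/G, transition).
Of the 8 differences, 7 transitions and 1 transversion over 26 sites: P = 7/26 = 0.269231, Q = 1/26 = 0.038462.
d = −0.5·ln(0.423076) − 0.25·ln(0.923076) = −0.5·(-0.860203) − 0.25·(-0.080044) = 0.4501.

0.4501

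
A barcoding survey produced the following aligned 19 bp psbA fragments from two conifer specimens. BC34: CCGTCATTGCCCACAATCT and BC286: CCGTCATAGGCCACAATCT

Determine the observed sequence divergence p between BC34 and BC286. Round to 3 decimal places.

Mismatches occur at site 8 (T→A), site 10 (C→G).
There are 2 differences over 19 sites, so p = 2/19 = 0.105.

0.105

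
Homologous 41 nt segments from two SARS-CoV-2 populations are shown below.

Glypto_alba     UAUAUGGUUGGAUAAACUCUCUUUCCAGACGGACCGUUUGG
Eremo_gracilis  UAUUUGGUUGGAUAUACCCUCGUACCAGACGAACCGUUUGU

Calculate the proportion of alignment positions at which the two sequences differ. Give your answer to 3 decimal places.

0.171

The sequences differ at positions 4 (A/U), 15 (A/U), 18 (U/C), 22 (U/G), 24 (U/A), 32 (G/A), 41 (G/U).
There are 7 differences over 41 sites, so p = 7/41 = 0.171.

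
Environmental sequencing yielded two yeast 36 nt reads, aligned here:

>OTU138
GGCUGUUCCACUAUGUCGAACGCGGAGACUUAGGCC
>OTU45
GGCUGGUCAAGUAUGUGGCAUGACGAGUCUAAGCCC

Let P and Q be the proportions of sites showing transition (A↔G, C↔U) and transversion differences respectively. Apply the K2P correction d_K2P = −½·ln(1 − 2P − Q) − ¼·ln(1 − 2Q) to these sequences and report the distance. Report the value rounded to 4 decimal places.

The sequences differ at positions 6 (U/G, transversion), 9 (C/A, transversion), 11 (C/G, transversion), 17 (C/G, transversion), 19 (A/C, transversion), 21 (C/U, transition), 23 (C/A, transversion), 24 (G/C, transversion), 28 (A/U, transversion), 31 (U/A, transversion), 34 (G/C, transversion).
Of the 11 differences, 1 transition and 10 transversions over 36 sites: P = 1/36 = 0.027778, Q = 10/36 = 0.277778.
d = −0.5·ln(0.666666) − 0.25·ln(0.444444) = −0.5·(-0.405466) − 0.25·(-0.810931) = 0.4055.

0.4055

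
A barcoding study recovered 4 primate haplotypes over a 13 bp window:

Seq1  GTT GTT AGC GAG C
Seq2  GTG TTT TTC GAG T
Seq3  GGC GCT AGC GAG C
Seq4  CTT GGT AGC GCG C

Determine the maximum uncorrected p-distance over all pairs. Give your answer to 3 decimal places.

Pairwise Hamming distances:
  Seq1 vs Seq2: 5
  Seq1 vs Seq3: 3
  Seq1 vs Seq4: 3
  Seq2 vs Seq3: 7
  Seq2 vs Seq4: 8
  Seq3 vs Seq4: 5
The largest is 8 mismatches, between Seq2 and Seq4; p = 8/13 = 0.615.

0.615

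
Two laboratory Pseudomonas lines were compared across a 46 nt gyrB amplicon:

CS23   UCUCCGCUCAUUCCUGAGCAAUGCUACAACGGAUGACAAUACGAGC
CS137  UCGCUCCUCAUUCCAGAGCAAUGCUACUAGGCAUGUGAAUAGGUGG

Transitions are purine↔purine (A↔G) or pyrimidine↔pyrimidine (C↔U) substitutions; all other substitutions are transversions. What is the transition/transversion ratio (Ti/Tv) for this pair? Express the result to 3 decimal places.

0.091

The sequences differ at positions 3 (U/G, transversion), 5 (C/U, transition), 6 (G/C, transversion), 15 (U/A, transversion), 28 (A/U, transversion), 30 (C/G, transversion), 32 (G/C, transversion), 36 (A/U, transversion), 37 (C/G, transversion), 42 (C/G, transversion), 44 (A/U, transversion), 46 (C/G, transversion).
Of the 12 differences, 1 transition and 11 transversions, so Ti/Tv = 1/11 = 0.091.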